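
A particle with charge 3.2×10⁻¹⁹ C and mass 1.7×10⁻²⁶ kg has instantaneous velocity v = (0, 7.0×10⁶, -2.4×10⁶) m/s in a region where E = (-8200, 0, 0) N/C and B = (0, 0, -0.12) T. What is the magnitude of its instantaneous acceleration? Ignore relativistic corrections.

|a| ≈ 1.60×10¹³ m/s²

v×B = (-8.40×10⁵, 0, 0) N/C.
E + v×B = (-8.48×10⁵, 0, 0) N/C.
F = q(E + v×B) = (3.2×10⁻¹⁹ C)·(-8.48×10⁵, 0, 0) = (-2.71×10⁻¹³, 0, 0) N.
|a| = |F|/m = 2.714×10⁻¹³/1.7×10⁻²⁶ ≈ 1.60×10¹³ m/s².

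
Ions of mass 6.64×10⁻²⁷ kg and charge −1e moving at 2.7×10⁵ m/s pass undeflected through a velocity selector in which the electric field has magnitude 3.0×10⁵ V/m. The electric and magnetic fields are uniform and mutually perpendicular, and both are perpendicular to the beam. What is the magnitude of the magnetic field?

Balance of forces in the selector: qE = qvB ⇒ B = E/v.
B = 3.0×10⁵/2.7×10⁵ = 1.1 T.

B = 1.1 T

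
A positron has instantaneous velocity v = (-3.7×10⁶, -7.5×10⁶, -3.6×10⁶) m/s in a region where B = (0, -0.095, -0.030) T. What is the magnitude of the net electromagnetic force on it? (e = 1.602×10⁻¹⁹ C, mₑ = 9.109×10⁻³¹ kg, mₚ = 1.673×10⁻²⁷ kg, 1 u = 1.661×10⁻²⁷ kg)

|F| ≈ 6.20×10⁻¹⁴ N

v×B = (-1.17×10⁵, -1.11×10⁵, 3.52×10⁵) N/C.
F = q v×B = (1.602×10⁻¹⁹ C)·(-1.17×10⁵, -1.11×10⁵, 3.52×10⁵) = (-1.87×10⁻¹⁴, -1.78×10⁻¹⁴, 5.63×10⁻¹⁴) N.
|F| = 6.20×10⁻¹⁴ N.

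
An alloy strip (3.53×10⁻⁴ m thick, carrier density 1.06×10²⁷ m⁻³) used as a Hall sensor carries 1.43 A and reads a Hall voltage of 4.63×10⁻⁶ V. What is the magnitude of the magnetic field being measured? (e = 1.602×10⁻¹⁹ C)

B ≈ 0.194 T

From V_H = IB/(n e t), B = V_H n e t / I.
B = (4.63×10⁻⁶)(1.06×10²⁷)(1.602×10⁻¹⁹)(3.53×10⁻⁴)/1.43 ≈ 0.194 T.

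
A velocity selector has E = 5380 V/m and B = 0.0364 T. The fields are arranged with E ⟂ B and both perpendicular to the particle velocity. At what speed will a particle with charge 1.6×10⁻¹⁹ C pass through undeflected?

v = 1.48×10⁵ m/s

For undeflected motion the electric and magnetic forces balance: qE = qvB.
v = E/B = 5380/0.0364 = 1.48×10⁵ m/s.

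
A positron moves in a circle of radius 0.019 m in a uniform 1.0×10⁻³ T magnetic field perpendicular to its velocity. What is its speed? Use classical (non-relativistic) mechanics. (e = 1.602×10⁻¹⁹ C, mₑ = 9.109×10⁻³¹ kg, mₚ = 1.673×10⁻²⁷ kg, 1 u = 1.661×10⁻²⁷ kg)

v ≈ 3.3×10⁶ m/s

From |q|vB = mv²/r, v = |q|Br/m.
v = (1.602×10⁻¹⁹)(1.0×10⁻³)(0.019)/9.109×10⁻³¹ ≈ 3.3×10⁶ m/s.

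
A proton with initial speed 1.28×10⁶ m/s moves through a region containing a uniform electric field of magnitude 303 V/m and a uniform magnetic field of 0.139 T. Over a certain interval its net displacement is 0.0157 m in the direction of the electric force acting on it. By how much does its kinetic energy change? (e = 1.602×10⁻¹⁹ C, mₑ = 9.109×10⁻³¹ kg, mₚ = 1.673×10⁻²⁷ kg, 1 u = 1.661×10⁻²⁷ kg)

The magnetic force is always ⟂ v and does no work; only the electric force changes KE.
ΔKE = F_E · d = |q|E d = (1.602×10⁻¹⁹)(303)(0.0157) ≈ 7.62×10⁻¹⁹ J.

ΔKE ≈ 7.62×10⁻¹⁹ J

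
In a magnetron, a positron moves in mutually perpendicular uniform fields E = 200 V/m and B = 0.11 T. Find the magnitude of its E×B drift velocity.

The E×B drift speed is v_d = E/B.
v_d = 200/0.11 = 1800 m/s.

v_d ≈ 1800 m/s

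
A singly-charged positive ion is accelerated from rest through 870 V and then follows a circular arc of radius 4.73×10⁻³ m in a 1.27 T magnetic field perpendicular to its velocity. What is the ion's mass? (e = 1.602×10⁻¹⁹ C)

Combine |q|V = ½mv² and r = mv/(|q|B): eliminate v to get m = qB²r²/(2V).
m = (1.602×10⁻¹⁹)(1.27)²(4.73×10⁻³)²/(2·870) ≈ 3.32×10⁻²⁷ kg.

m ≈ 3.32×10⁻²⁷ kg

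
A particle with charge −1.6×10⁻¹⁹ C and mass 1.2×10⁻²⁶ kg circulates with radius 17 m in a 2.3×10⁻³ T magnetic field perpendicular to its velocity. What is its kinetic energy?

KE ≈ 1.0×10⁴ eV

v = |q|Br/m, then KE = ½mv² = (qBr)²/(2m).
v = (1.6×10⁻¹⁹)(2.3×10⁻³)(17)/1.2×10⁻²⁶ ≈ 5.213×10⁵ m/s.
KE = ½(1.2×10⁻²⁶)(5.213×10⁵)² ≈ 1.6×10⁻¹⁵ J = 1.0×10⁴ eV.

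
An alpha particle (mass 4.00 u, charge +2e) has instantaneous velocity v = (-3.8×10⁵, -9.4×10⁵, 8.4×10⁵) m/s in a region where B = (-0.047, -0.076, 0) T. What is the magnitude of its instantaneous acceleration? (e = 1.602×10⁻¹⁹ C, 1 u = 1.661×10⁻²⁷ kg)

|a| ≈ 3.69×10¹² m/s²

v×B = (6.38×10⁴, -3.95×10⁴, -1.53×10⁴) N/C.
F = q v×B = (3.204×10⁻¹⁹ C)·(6.38×10⁴, -3.95×10⁴, -1.53×10⁴) = (2.05×10⁻¹⁴, -1.26×10⁻¹⁴, -4.90×10⁻¹⁵) N.
|a| = |F|/m = 2.454×10⁻¹⁴/6.644×10⁻²⁷ ≈ 3.69×10¹² m/s².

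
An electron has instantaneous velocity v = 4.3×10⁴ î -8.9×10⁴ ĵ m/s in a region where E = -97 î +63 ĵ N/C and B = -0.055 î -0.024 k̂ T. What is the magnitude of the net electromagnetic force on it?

v×B = (2140, 1030, -4900) N/C.
E + v×B = (2040, 1100, -4900) N/C.
F = q(E + v×B) = (−1.602×10⁻¹⁹ C)·(2040, 1100, -4900) = (-3.27×10⁻¹⁶, -1.75×10⁻¹⁶, 7.84×10⁻¹⁶) N.
|F| = 8.67×10⁻¹⁶ N.

|F| ≈ 8.67×10⁻¹⁶ N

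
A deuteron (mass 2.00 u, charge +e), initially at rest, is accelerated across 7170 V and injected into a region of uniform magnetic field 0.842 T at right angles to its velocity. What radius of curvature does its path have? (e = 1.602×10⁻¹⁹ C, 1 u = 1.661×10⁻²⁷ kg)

Acceleration: |q|V = ½mv² ⇒ v = √(2|q|V/m) = √(2·1.602×10⁻¹⁹·7170/3.322×10⁻²⁷) ≈ 8.316×10⁵ m/s.
In the field: r = mv/(|q|B) = (3.322×10⁻²⁷)(8.316×10⁵)/((1.602×10⁻¹⁹)(0.842)) ≈ 0.0205 m.

r ≈ 0.0205 m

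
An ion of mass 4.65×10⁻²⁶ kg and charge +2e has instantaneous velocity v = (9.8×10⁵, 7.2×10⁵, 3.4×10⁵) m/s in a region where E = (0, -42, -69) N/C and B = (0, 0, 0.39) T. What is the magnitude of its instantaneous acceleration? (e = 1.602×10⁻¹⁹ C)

v×B = (2.81×10⁵, -3.82×10⁵, 0) N/C.
E + v×B = (2.81×10⁵, -3.82×10⁵, -69.0) N/C.
F = q(E + v×B) = (3.204×10⁻¹⁹ C)·(2.81×10⁵, -3.82×10⁵, -69.0) = (9.00×10⁻¹⁴, -1.22×10⁻¹³, -2.21×10⁻¹⁷) N.
|a| = |F|/m = 1.520×10⁻¹³/4.65×10⁻²⁶ ≈ 3.27×10¹² m/s².

|a| ≈ 3.27×10¹² m/s²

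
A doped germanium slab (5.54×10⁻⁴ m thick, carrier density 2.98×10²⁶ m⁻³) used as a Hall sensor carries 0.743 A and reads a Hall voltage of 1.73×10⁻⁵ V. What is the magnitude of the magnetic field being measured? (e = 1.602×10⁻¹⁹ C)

B ≈ 0.616 T

From V_H = IB/(n e t), B = V_H n e t / I.
B = (1.73×10⁻⁵)(2.98×10²⁶)(1.602×10⁻¹⁹)(5.54×10⁻⁴)/0.743 ≈ 0.616 T.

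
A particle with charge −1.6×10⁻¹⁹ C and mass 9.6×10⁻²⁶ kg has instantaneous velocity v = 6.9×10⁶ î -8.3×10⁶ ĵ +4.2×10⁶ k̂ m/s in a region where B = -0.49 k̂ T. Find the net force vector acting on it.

F ≈ (-6.51×10⁻¹³, -5.41×10⁻¹³, 0) N

v×B = (4.07×10⁶, 3.38×10⁶, 0) N/C.
F = q v×B = (−1.6×10⁻¹⁹ C)·(4.07×10⁶, 3.38×10⁶, 0) = (-6.51×10⁻¹³, -5.41×10⁻¹³, 0) N.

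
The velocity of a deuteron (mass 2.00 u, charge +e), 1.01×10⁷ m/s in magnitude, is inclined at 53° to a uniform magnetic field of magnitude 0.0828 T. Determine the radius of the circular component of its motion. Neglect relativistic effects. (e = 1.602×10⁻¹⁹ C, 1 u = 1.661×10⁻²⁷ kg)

v⊥ = v sinθ = 1.01×10⁷·sin53° ≈ 8.066×10⁶ m/s.
r = m v⊥/(|q|B) = (3.322×10⁻²⁷)(8.066×10⁶)/((1.602×10⁻¹⁹)(0.0828)) ≈ 2.02 m.

r ≈ 2.02 m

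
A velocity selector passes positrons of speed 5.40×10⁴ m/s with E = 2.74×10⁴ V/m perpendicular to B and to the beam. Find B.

Balance of forces in the selector: qE = qvB ⇒ B = E/v.
B = 2.74×10⁴/5.40×10⁴ = 0.507 T.

B = 0.507 T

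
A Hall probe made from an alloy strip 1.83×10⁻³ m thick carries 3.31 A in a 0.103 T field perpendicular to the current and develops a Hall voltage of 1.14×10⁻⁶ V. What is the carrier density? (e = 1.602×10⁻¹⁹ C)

From V_H = IB/(n e t), n = IB/(V_H e t).
n = (3.31)(0.103)/((1.14×10⁻⁶)(1.602×10⁻¹⁹)(1.83×10⁻³)) ≈ 1.02×10²⁷ m⁻³.

n ≈ 1.02×10²⁷ m⁻³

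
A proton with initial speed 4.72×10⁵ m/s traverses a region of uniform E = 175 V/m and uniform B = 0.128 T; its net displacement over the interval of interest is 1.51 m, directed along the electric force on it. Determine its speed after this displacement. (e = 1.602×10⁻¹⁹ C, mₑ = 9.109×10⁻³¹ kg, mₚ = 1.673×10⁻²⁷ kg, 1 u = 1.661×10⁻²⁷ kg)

B does no work; ΔKE = |q|E d.
½mv_f² = ½mv₀² + |q|Ed = ½(1.673×10⁻²⁷)(4.72×10⁵)² + (1.602×10⁻¹⁹)(175)(1.51) ≈ 1.864×10⁻¹⁶ J + 4.233×10⁻¹⁷ J ≈ 2.287×10⁻¹⁶ J.
v_f = √(2·2.287×10⁻¹⁶/1.673×10⁻²⁷) ≈ 5.23×10⁵ m/s.

v_f ≈ 5.23×10⁵ m/s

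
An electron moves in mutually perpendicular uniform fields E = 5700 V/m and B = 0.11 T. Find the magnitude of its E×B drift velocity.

v_d ≈ 5.2×10⁴ m/s

In crossed fields the guiding centre drifts at v_d = |E×B|/B² = E/B, independent of charge and mass.
v_d = 5700/0.11 = 5.2×10⁴ m/s.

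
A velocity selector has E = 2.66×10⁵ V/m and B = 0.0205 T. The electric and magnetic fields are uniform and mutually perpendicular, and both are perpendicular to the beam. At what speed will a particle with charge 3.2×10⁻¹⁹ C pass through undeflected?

Straight-line motion ⇒ electric and magnetic forces cancel, so E = vB.
v = E/B = 2.66×10⁵/0.0205 = 1.30×10⁷ m/s.
The result is independent of the particle's charge and mass.

v = 1.30×10⁷ m/s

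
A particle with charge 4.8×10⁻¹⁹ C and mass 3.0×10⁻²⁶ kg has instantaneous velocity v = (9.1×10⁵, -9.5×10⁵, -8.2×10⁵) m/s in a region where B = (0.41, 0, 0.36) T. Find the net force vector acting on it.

F ≈ (-1.64×10⁻¹³, -3.19×10⁻¹³, 1.87×10⁻¹³) N

v×B = (-3.42×10⁵, -6.64×10⁵, 3.90×10⁵) N/C.
F = q v×B = (4.8×10⁻¹⁹ C)·(-3.42×10⁵, -6.64×10⁵, 3.90×10⁵) = (-1.64×10⁻¹³, -3.19×10⁻¹³, 1.87×10⁻¹³) N.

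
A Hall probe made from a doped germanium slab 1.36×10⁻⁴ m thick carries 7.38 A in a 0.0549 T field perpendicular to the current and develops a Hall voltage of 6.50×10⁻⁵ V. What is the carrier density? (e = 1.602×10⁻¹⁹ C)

From V_H = IB/(n e t), n = IB/(V_H e t).
n = (7.38)(0.0549)/((6.50×10⁻⁵)(1.602×10⁻¹⁹)(1.36×10⁻⁴)) ≈ 2.86×10²⁶ m⁻³.

n ≈ 2.86×10²⁶ m⁻³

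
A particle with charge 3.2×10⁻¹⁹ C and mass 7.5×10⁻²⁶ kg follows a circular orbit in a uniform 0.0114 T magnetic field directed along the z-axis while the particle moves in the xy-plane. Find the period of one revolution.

T ≈ 1.29×10⁻⁴ s

The cyclotron period depends only on m, q, B: T = 2πm/(|q|B).
T = 2π(7.5×10⁻²⁶)/((3.2×10⁻¹⁹)(0.0114)) ≈ 1.29×10⁻⁴ s.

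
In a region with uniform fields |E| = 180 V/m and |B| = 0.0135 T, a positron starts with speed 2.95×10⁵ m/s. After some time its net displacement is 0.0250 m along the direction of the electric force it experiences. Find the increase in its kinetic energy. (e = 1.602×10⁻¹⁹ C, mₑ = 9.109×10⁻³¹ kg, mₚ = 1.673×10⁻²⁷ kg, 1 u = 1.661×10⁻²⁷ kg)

ΔKE ≈ 7.21×10⁻¹⁹ J

The magnetic force is always ⟂ v and does no work; only the electric force changes KE.
ΔKE = F_E · d = |q|E d = (1.602×10⁻¹⁹)(180)(0.0250) ≈ 7.21×10⁻¹⁹ J.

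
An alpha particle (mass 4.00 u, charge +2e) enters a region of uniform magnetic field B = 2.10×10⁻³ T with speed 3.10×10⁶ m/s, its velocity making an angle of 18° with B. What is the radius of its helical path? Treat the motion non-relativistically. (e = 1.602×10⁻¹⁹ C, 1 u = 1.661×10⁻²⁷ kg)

v⊥ = v sinθ = 3.10×10⁶·sin18° ≈ 9.580×10⁵ m/s.
r = m v⊥/(|q|B) = (6.644×10⁻²⁷)(9.580×10⁵)/((3.204×10⁻¹⁹)(2.10×10⁻³)) ≈ 9.46 m.

r ≈ 9.46 m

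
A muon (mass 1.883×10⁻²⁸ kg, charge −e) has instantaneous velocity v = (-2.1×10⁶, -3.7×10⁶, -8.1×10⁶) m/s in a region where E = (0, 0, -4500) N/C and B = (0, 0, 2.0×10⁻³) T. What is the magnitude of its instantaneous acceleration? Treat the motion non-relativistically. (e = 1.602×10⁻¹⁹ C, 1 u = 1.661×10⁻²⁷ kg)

v×B = (-7400, 4200, 0) N/C.
E + v×B = (-7400, 4200, -4500) N/C.
F = q(E + v×B) = (−1.602×10⁻¹⁹ C)·(-7400, 4200, -4500) = (1.19×10⁻¹⁵, -6.73×10⁻¹⁶, 7.21×10⁻¹⁶) N.
|a| = |F|/m = 1.542×10⁻¹⁵/1.883×10⁻²⁸ ≈ 8.19×10¹² m/s².

|a| ≈ 8.19×10¹² m/s²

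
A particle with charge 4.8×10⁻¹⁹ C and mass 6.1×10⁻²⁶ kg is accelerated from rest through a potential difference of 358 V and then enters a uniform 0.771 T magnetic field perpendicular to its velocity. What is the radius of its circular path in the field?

r ≈ 0.0124 m

Acceleration: |q|V = ½mv² ⇒ v = √(2|q|V/m) = √(2·4.8×10⁻¹⁹·358/6.1×10⁻²⁶) ≈ 7.506×10⁴ m/s.
In the field: r = mv/(|q|B) = (6.1×10⁻²⁶)(7.506×10⁴)/((4.8×10⁻¹⁹)(0.771)) ≈ 0.0124 m.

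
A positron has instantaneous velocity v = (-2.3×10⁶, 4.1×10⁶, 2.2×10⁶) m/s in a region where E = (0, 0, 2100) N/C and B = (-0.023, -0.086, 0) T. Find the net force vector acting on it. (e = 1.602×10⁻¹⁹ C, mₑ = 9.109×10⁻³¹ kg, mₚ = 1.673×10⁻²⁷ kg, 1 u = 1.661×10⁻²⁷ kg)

v×B = (1.89×10⁵, -5.06×10⁴, 2.92×10⁵) N/C.
E + v×B = (1.89×10⁵, -5.06×10⁴, 2.94×10⁵) N/C.
F = q(E + v×B) = (1.602×10⁻¹⁹ C)·(1.89×10⁵, -5.06×10⁴, 2.94×10⁵) = (3.03×10⁻¹⁴, -8.11×10⁻¹⁵, 4.71×10⁻¹⁴) N.

F ≈ (3.03×10⁻¹⁴, -8.11×10⁻¹⁵, 4.71×10⁻¹⁴) N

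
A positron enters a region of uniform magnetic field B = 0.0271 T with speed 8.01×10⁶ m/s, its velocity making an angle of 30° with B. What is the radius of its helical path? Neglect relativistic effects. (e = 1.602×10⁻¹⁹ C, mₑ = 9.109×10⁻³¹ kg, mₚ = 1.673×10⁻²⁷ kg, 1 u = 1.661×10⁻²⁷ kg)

v⊥ = v sinθ = 8.01×10⁶·sin30° ≈ 4.005×10⁶ m/s.
r = m v⊥/(|q|B) = (9.109×10⁻³¹)(4.005×10⁶)/((1.602×10⁻¹⁹)(0.0271)) ≈ 8.40×10⁻⁴ m.

r ≈ 8.40×10⁻⁴ m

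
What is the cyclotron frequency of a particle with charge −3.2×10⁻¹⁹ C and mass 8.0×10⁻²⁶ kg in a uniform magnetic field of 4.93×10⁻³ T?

f ≈ 3140 Hz

f = |q|B/(2πm).
f = (3.2×10⁻¹⁹)(4.93×10⁻³)/(2π·8.0×10⁻²⁶) ≈ 3140 Hz.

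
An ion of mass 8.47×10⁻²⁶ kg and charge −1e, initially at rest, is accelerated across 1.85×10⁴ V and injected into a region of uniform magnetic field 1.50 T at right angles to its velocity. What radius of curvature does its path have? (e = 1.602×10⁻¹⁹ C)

r ≈ 0.0932 m

Acceleration: |q|V = ½mv² ⇒ v = √(2|q|V/m) = √(2·1.602×10⁻¹⁹·1.85×10⁴/8.47×10⁻²⁶) ≈ 2.645×10⁵ m/s.
In the field: r = mv/(|q|B) = (8.47×10⁻²⁶)(2.645×10⁵)/((1.602×10⁻¹⁹)(1.50)) ≈ 0.0932 m.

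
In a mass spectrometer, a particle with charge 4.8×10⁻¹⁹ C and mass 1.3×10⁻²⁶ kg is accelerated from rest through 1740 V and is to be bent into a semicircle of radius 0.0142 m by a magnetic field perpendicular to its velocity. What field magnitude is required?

v = √(2|q|V/m) = √(2·4.8×10⁻¹⁹·1740/1.3×10⁻²⁶) ≈ 3.585×10⁵ m/s.
B = mv/(|q|r) = (1.3×10⁻²⁶)(3.585×10⁵)/((4.8×10⁻¹⁹)(0.0142)) ≈ 0.684 T.

B ≈ 0.684 T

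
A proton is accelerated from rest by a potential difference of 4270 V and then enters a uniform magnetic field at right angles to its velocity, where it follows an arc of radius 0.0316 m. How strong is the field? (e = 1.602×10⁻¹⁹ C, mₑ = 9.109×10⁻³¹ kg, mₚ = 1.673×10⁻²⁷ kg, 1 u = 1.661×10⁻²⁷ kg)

v = √(2|q|V/m) = √(2·1.602×10⁻¹⁹·4270/1.673×10⁻²⁷) ≈ 9.043×10⁵ m/s.
B = mv/(|q|r) = (1.673×10⁻²⁷)(9.043×10⁵)/((1.602×10⁻¹⁹)(0.0316)) ≈ 0.299 T.

B ≈ 0.299 T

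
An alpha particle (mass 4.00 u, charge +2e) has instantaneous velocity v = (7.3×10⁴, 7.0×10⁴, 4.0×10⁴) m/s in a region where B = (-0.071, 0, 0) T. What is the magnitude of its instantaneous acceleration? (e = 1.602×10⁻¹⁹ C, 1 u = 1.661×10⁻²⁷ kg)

|a| ≈ 2.76×10¹¹ m/s²

v×B = (0, -2840, 4970) N/C.
F = q v×B = (3.204×10⁻¹⁹ C)·(0, -2840, 4970) = (0, -9.10×10⁻¹⁶, 1.59×10⁻¹⁵) N.
|a| = |F|/m = 1.834×10⁻¹⁵/6.644×10⁻²⁷ ≈ 2.76×10¹¹ m/s².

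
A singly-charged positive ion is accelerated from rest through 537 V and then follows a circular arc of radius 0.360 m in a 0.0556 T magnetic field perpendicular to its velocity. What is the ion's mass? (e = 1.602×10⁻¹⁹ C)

Combine |q|V = ½mv² and r = mv/(|q|B): eliminate v to get m = qB²r²/(2V).
m = (1.602×10⁻¹⁹)(0.0556)²(0.360)²/(2·537) ≈ 5.98×10⁻²⁶ kg.

m ≈ 5.98×10⁻²⁶ kg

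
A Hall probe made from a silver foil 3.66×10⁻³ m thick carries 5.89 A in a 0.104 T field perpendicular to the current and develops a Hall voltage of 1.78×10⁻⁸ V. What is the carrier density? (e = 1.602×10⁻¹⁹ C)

n ≈ 5.87×10²⁸ m⁻³

From V_H = IB/(n e t), n = IB/(V_H e t).
n = (5.89)(0.104)/((1.78×10⁻⁸)(1.602×10⁻¹⁹)(3.66×10⁻³)) ≈ 5.87×10²⁸ m⁻³.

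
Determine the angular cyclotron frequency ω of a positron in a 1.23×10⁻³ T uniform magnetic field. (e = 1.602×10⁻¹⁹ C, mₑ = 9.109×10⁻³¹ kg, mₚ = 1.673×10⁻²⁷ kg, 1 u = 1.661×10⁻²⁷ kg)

ω = |q|B/m.
ω = (1.602×10⁻¹⁹)(1.23×10⁻³)/9.109×10⁻³¹ ≈ 2.16×10⁸ rad/s.

ω ≈ 2.16×10⁸ rad/s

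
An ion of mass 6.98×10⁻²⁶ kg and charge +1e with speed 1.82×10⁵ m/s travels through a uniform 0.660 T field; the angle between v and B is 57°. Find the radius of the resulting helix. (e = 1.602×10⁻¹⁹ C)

r ≈ 0.101 m

v⊥ = v sinθ = 1.82×10⁵·sin57° ≈ 1.526×10⁵ m/s.
r = m v⊥/(|q|B) = (6.98×10⁻²⁶)(1.526×10⁵)/((1.602×10⁻¹⁹)(0.660)) ≈ 0.101 m.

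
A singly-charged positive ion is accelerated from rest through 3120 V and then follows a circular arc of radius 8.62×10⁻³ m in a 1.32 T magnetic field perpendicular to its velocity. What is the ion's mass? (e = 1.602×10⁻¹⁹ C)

Combine |q|V = ½mv² and r = mv/(|q|B): eliminate v to get m = qB²r²/(2V).
m = (1.602×10⁻¹⁹)(1.32)²(8.62×10⁻³)²/(2·3120) ≈ 3.32×10⁻²⁷ kg.

m ≈ 3.32×10⁻²⁷ kg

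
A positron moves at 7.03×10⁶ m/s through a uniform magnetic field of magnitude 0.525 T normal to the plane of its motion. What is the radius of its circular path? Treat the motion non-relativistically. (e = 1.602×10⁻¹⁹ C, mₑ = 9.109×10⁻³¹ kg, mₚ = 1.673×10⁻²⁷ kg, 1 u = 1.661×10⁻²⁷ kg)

The magnetic force provides the centripetal force: |q|vB = mv²/r.
r = mv/(|q|B) = (9.109×10⁻³¹)(7.03×10⁶)/((1.602×10⁻¹⁹)(0.525)) ≈ 7.61×10⁻⁵ m.

r ≈ 7.61×10⁻⁵ m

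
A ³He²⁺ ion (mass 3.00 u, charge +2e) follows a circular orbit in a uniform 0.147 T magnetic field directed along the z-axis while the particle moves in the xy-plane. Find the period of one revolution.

T ≈ 6.65×10⁻⁷ s

The cyclotron period depends only on m, q, B: T = 2πm/(|q|B).
T = 2π(4.983×10⁻²⁷)/((3.204×10⁻¹⁹)(0.147)) ≈ 6.65×10⁻⁷ s.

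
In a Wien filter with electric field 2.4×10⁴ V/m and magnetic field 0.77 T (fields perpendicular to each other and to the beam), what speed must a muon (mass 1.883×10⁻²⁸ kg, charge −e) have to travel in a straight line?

v = 3.1×10⁴ m/s

Straight-line motion ⇒ electric and magnetic forces cancel, so E = vB.
v = E/B = 2.4×10⁴/0.77 = 3.1×10⁴ m/s.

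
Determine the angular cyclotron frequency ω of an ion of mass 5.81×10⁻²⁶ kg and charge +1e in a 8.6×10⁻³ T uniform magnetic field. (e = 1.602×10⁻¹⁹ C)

ω = |q|B/m.
ω = (1.602×10⁻¹⁹)(8.6×10⁻³)/5.81×10⁻²⁶ ≈ 2.4×10⁴ rad/s.

ω ≈ 2.4×10⁴ rad/s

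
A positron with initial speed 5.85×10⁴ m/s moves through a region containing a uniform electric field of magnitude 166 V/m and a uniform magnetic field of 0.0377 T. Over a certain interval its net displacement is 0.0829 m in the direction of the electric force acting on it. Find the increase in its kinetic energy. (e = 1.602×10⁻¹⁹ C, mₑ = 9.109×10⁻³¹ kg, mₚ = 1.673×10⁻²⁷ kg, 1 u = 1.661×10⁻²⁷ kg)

ΔKE ≈ 2.20×10⁻¹⁸ J

The magnetic force is always ⟂ v and does no work; only the electric force changes KE.
ΔKE = F_E · d = |q|E d = (1.602×10⁻¹⁹)(166)(0.0829) ≈ 2.20×10⁻¹⁸ J.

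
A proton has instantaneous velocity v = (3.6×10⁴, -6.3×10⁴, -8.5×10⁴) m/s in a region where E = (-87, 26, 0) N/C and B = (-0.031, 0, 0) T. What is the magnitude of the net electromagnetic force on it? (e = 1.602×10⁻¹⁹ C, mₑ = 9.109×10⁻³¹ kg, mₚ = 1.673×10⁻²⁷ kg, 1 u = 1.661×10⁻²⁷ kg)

|F| ≈ 5.29×10⁻¹⁶ N

v×B = (0, 2640, -1950) N/C.
E + v×B = (-87.0, 2660, -1950) N/C.
F = q(E + v×B) = (1.602×10⁻¹⁹ C)·(-87.0, 2660, -1950) = (-1.39×10⁻¹⁷, 4.26×10⁻¹⁶, -3.13×10⁻¹⁶) N.
|F| = 5.29×10⁻¹⁶ N.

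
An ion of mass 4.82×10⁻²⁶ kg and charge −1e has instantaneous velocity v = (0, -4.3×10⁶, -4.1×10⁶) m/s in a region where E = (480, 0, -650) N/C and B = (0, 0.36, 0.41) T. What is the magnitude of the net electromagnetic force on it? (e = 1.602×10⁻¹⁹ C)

|F| ≈ 4.59×10⁻¹⁴ N

v×B = (-2.87×10⁵, 0, 0) N/C.
E + v×B = (-2.87×10⁵, 0, -650) N/C.
F = q(E + v×B) = (−1.602×10⁻¹⁹ C)·(-2.87×10⁵, 0, -650) = (4.59×10⁻¹⁴, 0, 1.04×10⁻¹⁶) N.
|F| = 4.59×10⁻¹⁴ N.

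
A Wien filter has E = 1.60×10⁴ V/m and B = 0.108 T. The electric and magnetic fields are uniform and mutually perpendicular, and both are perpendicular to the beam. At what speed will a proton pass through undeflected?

v = 1.48×10⁵ m/s

Straight-line motion ⇒ electric and magnetic forces cancel, so E = vB.
v = E/B = 1.60×10⁴/0.108 = 1.48×10⁵ m/s.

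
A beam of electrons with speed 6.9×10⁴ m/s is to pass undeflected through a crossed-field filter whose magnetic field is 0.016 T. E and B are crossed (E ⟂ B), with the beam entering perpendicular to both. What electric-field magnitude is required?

E = 1100 V/m

For straight-line motion qE = qvB, so E = vB.
E = 6.9×10⁴ × 0.016 = 1100 V/m.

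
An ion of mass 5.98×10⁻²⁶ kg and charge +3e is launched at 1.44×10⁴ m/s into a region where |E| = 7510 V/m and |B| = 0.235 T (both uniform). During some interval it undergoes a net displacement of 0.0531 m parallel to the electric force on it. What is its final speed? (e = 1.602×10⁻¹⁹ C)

v_f ≈ 8.13×10⁴ m/s

B does no work; ΔKE = |q|E d.
½mv_f² = ½mv₀² + |q|Ed = ½(5.98×10⁻²⁶)(1.44×10⁴)² + (4.806×10⁻¹⁹)(7510)(0.0531) ≈ 6.200×10⁻¹⁸ J + 1.917×10⁻¹⁶ J ≈ 1.979×10⁻¹⁶ J.
v_f = √(2·1.979×10⁻¹⁶/5.98×10⁻²⁶) ≈ 8.13×10⁴ m/s.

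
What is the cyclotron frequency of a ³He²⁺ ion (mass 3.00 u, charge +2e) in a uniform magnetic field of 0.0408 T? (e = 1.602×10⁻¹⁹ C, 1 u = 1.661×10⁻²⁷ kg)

f ≈ 4.18×10⁵ Hz

f = |q|B/(2πm).
f = (3.204×10⁻¹⁹)(0.0408)/(2π·4.983×10⁻²⁷) ≈ 4.18×10⁵ Hz.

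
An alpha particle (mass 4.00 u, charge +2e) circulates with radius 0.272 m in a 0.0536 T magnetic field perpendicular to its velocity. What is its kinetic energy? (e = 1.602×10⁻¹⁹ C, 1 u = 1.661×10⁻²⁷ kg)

KE ≈ 1.64×10⁻¹⁵ J

v = |q|Br/m, then KE = ½mv² = (qBr)²/(2m).
v = (3.204×10⁻¹⁹)(0.0536)(0.272)/6.644×10⁻²⁷ ≈ 7.031×10⁵ m/s.
KE = ½(6.644×10⁻²⁷)(7.031×10⁵)² ≈ 1.64×10⁻¹⁵ J.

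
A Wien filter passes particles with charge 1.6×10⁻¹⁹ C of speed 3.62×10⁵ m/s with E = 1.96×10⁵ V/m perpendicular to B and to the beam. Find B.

B = 0.541 T

Balance of forces in the selector: qE = qvB ⇒ B = E/v.
B = 1.96×10⁵/3.62×10⁵ = 0.541 T.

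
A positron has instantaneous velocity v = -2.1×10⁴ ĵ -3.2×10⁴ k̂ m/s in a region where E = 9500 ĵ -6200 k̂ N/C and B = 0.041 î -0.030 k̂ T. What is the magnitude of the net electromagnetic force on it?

|F| ≈ 1.57×10⁻¹⁵ N

v×B = (630, -1310, 861) N/C.
E + v×B = (630, 8190, -5340) N/C.
F = q(E + v×B) = (1.602×10⁻¹⁹ C)·(630, 8190, -5340) = (1.01×10⁻¹⁶, 1.31×10⁻¹⁵, -8.55×10⁻¹⁶) N.
|F| = 1.57×10⁻¹⁵ N.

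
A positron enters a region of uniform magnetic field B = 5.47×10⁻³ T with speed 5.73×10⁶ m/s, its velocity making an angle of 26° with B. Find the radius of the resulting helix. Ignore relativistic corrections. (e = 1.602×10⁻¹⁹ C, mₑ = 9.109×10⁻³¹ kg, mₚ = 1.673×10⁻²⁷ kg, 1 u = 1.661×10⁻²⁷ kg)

v⊥ = v sinθ = 5.73×10⁶·sin26° ≈ 2.512×10⁶ m/s.
r = m v⊥/(|q|B) = (9.109×10⁻³¹)(2.512×10⁶)/((1.602×10⁻¹⁹)(5.47×10⁻³)) ≈ 2.61×10⁻³ m.

r ≈ 2.61×10⁻³ m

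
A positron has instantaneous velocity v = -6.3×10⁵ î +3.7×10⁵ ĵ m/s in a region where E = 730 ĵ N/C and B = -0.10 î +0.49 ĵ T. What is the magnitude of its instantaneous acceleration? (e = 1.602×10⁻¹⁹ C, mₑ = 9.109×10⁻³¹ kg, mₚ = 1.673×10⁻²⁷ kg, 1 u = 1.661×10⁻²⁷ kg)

v×B = (0, 0, -2.72×10⁵) N/C.
E + v×B = (0, 730, -2.72×10⁵) N/C.
F = q(E + v×B) = (1.602×10⁻¹⁹ C)·(0, 730, -2.72×10⁵) = (0, 1.17×10⁻¹⁶, -4.35×10⁻¹⁴) N.
|a| = |F|/m = 4.353×10⁻¹⁴/9.109×10⁻³¹ ≈ 4.78×10¹⁶ m/s².

|a| ≈ 4.78×10¹⁶ m/s²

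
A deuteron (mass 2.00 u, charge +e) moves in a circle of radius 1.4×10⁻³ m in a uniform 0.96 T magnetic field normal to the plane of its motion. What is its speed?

v ≈ 6.5×10⁴ m/s

From |q|vB = mv²/r, v = |q|Br/m.
v = (1.602×10⁻¹⁹)(0.96)(1.4×10⁻³)/3.322×10⁻²⁷ ≈ 6.5×10⁴ m/s.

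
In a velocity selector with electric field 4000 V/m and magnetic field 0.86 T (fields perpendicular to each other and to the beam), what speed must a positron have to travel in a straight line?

For undeflected motion the electric and magnetic forces balance: qE = qvB.
v = E/B = 4000/0.86 = 4700 m/s.

v = 4700 m/s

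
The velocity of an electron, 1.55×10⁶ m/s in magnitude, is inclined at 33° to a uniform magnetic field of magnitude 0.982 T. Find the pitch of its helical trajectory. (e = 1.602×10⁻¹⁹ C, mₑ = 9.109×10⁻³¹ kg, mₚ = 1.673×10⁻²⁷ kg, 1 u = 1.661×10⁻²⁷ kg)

v∥ = v cosθ = 1.55×10⁶·cos33° ≈ 1.300×10⁶ m/s.
T = 2πm/(|q|B) = 2π(9.109×10⁻³¹)/((1.602×10⁻¹⁹)(0.982)) ≈ 3.638×10⁻¹¹ s.
pitch = v∥ T = (1.300×10⁶)(3.638×10⁻¹¹) ≈ 4.73×10⁻⁵ m.

p ≈ 4.73×10⁻⁵ m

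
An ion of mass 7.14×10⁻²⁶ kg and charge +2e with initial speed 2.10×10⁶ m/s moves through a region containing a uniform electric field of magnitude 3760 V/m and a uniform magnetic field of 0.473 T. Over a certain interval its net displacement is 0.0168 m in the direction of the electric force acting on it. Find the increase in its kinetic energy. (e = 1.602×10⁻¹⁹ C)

ΔKE ≈ 2.02×10⁻¹⁷ J

The magnetic force is always ⟂ v and does no work; only the electric force changes KE.
ΔKE = F_E · d = |q|E d = (3.204×10⁻¹⁹)(3760)(0.0168) ≈ 2.02×10⁻¹⁷ J.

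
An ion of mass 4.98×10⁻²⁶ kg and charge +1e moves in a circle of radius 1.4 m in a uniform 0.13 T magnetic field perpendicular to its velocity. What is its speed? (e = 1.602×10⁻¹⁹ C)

v ≈ 5.9×10⁵ m/s

From |q|vB = mv²/r, v = |q|Br/m.
v = (1.602×10⁻¹⁹)(0.13)(1.4)/4.98×10⁻²⁶ ≈ 5.9×10⁵ m/s.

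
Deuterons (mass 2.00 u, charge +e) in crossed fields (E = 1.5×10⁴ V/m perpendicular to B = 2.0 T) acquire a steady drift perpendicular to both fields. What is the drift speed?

v_d ≈ 7500 m/s

The steady drift has the magnetic force balancing the electric force, so v_d = E/B.
v_d = 1.5×10⁴/2.0 = 7500 m/s.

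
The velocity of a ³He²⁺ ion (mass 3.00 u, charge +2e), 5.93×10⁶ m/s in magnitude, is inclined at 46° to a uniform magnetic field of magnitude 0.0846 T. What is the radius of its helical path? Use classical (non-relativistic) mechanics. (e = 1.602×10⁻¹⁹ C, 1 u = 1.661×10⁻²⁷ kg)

r ≈ 0.784 m

v⊥ = v sinθ = 5.93×10⁶·sin46° ≈ 4.266×10⁶ m/s.
r = m v⊥/(|q|B) = (4.983×10⁻²⁷)(4.266×10⁶)/((3.204×10⁻¹⁹)(0.0846)) ≈ 0.784 m.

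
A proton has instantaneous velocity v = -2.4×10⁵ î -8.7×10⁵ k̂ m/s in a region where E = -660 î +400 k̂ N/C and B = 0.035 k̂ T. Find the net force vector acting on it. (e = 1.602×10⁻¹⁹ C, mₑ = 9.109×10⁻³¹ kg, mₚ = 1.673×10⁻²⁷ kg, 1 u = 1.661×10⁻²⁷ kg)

v×B = (0, 8400, 0) N/C.
E + v×B = (-660, 8400, 400) N/C.
F = q(E + v×B) = (1.602×10⁻¹⁹ C)·(-660, 8400, 400) = (-1.06×10⁻¹⁶, 1.35×10⁻¹⁵, 6.41×10⁻¹⁷) N.

F ≈ (-1.06×10⁻¹⁶, 1.35×10⁻¹⁵, 6.41×10⁻¹⁷) N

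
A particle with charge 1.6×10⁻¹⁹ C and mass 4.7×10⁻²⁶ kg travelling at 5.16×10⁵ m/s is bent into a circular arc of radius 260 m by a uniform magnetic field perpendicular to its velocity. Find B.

B ≈ 5.83×10⁻⁴ T

From |q|vB = mv²/r, B = mv/(|q|r).
B = (4.7×10⁻²⁶)(5.16×10⁵)/((1.6×10⁻¹⁹)(260)) ≈ 5.83×10⁻⁴ T.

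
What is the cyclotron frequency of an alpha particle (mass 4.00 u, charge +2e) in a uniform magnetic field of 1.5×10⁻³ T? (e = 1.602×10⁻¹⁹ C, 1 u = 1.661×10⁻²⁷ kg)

f ≈ 1.2×10⁴ Hz

f = |q|B/(2πm).
f = (3.204×10⁻¹⁹)(1.5×10⁻³)/(2π·6.644×10⁻²⁷) ≈ 1.2×10⁴ Hz.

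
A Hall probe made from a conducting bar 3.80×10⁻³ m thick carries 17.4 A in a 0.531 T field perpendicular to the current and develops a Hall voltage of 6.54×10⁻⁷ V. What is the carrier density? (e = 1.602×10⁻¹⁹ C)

n ≈ 2.32×10²⁸ m⁻³

From V_H = IB/(n e t), n = IB/(V_H e t).
n = (17.4)(0.531)/((6.54×10⁻⁷)(1.602×10⁻¹⁹)(3.80×10⁻³)) ≈ 2.32×10²⁸ m⁻³.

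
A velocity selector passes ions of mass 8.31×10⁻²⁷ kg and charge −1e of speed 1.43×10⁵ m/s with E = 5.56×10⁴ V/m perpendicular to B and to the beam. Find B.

Balance of forces in the selector: qE = qvB ⇒ B = E/v.
B = 5.56×10⁴/1.43×10⁵ = 0.389 T.

B = 0.389 T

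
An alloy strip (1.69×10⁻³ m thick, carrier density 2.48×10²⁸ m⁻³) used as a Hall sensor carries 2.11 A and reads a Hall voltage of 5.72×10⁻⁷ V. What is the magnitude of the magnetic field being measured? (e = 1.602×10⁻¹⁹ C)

From V_H = IB/(n e t), B = V_H n e t / I.
B = (5.72×10⁻⁷)(2.48×10²⁸)(1.602×10⁻¹⁹)(1.69×10⁻³)/2.11 ≈ 1.82 T.

B ≈ 1.82 T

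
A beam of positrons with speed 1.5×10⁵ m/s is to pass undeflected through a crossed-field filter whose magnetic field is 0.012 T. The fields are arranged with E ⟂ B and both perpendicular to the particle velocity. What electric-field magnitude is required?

E = 1800 V/m

For straight-line motion qE = qvB, so E = vB.
E = 1.5×10⁵ × 0.012 = 1800 V/m.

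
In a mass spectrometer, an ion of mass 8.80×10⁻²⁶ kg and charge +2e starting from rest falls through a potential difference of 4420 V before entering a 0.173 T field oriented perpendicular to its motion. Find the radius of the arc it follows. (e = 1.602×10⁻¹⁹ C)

Acceleration: |q|V = ½mv² ⇒ v = √(2|q|V/m) = √(2·3.204×10⁻¹⁹·4420/8.80×10⁻²⁶) ≈ 1.794×10⁵ m/s.
In the field: r = mv/(|q|B) = (8.80×10⁻²⁶)(1.794×10⁵)/((3.204×10⁻¹⁹)(0.173)) ≈ 0.285 m.

r ≈ 0.285 m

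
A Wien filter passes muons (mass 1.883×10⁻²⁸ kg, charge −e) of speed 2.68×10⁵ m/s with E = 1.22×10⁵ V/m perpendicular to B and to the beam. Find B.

B = 0.455 T

Balance of forces in the selector: qE = qvB ⇒ B = E/v.
B = 1.22×10⁵/2.68×10⁵ = 0.455 T.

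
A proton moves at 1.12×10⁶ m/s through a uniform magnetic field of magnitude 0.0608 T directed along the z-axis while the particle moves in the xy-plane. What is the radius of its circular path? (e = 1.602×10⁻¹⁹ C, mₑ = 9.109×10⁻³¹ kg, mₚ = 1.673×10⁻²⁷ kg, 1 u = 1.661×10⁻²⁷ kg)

The magnetic force provides the centripetal force: |q|vB = mv²/r.
r = mv/(|q|B) = (1.673×10⁻²⁷)(1.12×10⁶)/((1.602×10⁻¹⁹)(0.0608)) ≈ 0.192 m.

r ≈ 0.192 m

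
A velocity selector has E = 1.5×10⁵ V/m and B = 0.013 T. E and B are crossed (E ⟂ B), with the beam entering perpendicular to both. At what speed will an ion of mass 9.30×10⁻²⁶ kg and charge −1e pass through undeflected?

Straight-line motion ⇒ electric and magnetic forces cancel, so E = vB.
v = E/B = 1.5×10⁵/0.013 = 1.2×10⁷ m/s.

v = 1.2×10⁷ m/s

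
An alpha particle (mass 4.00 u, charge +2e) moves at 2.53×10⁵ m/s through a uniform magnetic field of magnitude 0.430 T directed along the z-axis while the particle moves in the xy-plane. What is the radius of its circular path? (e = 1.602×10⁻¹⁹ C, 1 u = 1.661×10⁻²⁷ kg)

The magnetic force provides the centripetal force: |q|vB = mv²/r.
r = mv/(|q|B) = (6.644×10⁻²⁷)(2.53×10⁵)/((3.204×10⁻¹⁹)(0.430)) ≈ 0.0122 m.

r ≈ 0.0122 m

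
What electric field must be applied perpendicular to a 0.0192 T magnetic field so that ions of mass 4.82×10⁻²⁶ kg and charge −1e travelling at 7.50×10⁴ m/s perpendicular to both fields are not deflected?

E = 1440 V/m

For straight-line motion qE = qvB, so E = vB.
E = 7.50×10⁴ × 0.0192 = 1440 V/m.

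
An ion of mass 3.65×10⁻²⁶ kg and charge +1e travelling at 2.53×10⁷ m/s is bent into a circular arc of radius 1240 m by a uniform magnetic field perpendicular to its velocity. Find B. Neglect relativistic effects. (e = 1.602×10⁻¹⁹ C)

B ≈ 4.65×10⁻³ T

From |q|vB = mv²/r, B = mv/(|q|r).
B = (3.65×10⁻²⁶)(2.53×10⁷)/((1.602×10⁻¹⁹)(1240)) ≈ 4.65×10⁻³ T.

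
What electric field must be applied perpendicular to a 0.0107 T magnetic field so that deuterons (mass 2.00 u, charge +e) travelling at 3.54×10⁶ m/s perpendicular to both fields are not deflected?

E = 3.79×10⁴ V/m

For straight-line motion qE = qvB, so E = vB.
E = 3.54×10⁶ × 0.0107 = 3.79×10⁴ V/m.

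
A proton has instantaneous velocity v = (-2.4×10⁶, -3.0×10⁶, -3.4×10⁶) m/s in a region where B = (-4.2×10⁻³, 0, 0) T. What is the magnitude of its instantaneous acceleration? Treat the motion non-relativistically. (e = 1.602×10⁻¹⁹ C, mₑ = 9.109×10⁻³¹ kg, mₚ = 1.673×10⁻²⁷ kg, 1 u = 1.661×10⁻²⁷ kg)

v×B = (0, 1.43×10⁴, -1.26×10⁴) N/C.
F = q v×B = (1.602×10⁻¹⁹ C)·(0, 1.43×10⁴, -1.26×10⁴) = (0, 2.29×10⁻¹⁵, -2.02×10⁻¹⁵) N.
|a| = |F|/m = 3.051×10⁻¹⁵/1.673×10⁻²⁷ ≈ 1.82×10¹² m/s².

|a| ≈ 1.82×10¹² m/s²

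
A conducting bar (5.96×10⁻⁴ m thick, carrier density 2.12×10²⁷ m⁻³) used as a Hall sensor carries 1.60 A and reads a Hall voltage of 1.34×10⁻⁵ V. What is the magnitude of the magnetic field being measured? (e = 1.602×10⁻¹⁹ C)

B ≈ 1.70 T

From V_H = IB/(n e t), B = V_H n e t / I.
B = (1.34×10⁻⁵)(2.12×10²⁷)(1.602×10⁻¹⁹)(5.96×10⁻⁴)/1.60 ≈ 1.70 T.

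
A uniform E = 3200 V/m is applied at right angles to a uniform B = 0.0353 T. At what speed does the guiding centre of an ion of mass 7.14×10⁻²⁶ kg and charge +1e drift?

The E×B drift speed is v_d = E/B.
v_d = 3200/0.0353 = 9.07×10⁴ m/s.

v_d ≈ 9.07×10⁴ m/s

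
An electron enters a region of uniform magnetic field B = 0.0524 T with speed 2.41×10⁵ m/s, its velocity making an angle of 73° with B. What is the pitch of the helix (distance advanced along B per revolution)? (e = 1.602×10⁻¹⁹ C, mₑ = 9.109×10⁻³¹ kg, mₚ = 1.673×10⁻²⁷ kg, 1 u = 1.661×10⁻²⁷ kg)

v∥ = v cosθ = 2.41×10⁵·cos73° ≈ 7.046×10⁴ m/s.
T = 2πm/(|q|B) = 2π(9.109×10⁻³¹)/((1.602×10⁻¹⁹)(0.0524)) ≈ 6.818×10⁻¹⁰ s.
pitch = v∥ T = (7.046×10⁴)(6.818×10⁻¹⁰) ≈ 4.80×10⁻⁵ m.

p ≈ 4.80×10⁻⁵ m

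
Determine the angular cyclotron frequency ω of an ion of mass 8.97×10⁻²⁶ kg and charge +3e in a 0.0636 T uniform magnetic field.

ω ≈ 3.41×10⁵ rad/s

ω = |q|B/m.
ω = (4.806×10⁻¹⁹)(0.0636)/8.97×10⁻²⁶ ≈ 3.41×10⁵ rad/s.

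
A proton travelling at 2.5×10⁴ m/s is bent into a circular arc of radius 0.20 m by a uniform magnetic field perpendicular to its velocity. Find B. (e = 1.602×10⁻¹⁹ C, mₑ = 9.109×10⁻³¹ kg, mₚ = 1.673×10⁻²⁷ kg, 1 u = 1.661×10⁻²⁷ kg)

B ≈ 1.3×10⁻³ T

From |q|vB = mv²/r, B = mv/(|q|r).
B = (1.673×10⁻²⁷)(2.5×10⁴)/((1.602×10⁻¹⁹)(0.20)) ≈ 1.3×10⁻³ T.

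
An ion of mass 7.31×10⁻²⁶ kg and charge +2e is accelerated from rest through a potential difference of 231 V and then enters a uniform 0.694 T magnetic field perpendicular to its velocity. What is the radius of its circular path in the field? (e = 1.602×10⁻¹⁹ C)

Acceleration: |q|V = ½mv² ⇒ v = √(2|q|V/m) = √(2·3.204×10⁻¹⁹·231/7.31×10⁻²⁶) ≈ 4.500×10⁴ m/s.
In the field: r = mv/(|q|B) = (7.31×10⁻²⁶)(4.500×10⁴)/((3.204×10⁻¹⁹)(0.694)) ≈ 0.0148 m.

r ≈ 0.0148 m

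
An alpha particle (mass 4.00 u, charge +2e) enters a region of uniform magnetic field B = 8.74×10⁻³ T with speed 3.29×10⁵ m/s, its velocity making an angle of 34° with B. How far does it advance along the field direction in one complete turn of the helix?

v∥ = v cosθ = 3.29×10⁵·cos34° ≈ 2.728×10⁵ m/s.
T = 2πm/(|q|B) = 2π(6.644×10⁻²⁷)/((3.204×10⁻¹⁹)(8.74×10⁻³)) ≈ 1.491×10⁻⁵ s.
pitch = v∥ T = (2.728×10⁵)(1.491×10⁻⁵) ≈ 4.07 m.

p ≈ 4.07 m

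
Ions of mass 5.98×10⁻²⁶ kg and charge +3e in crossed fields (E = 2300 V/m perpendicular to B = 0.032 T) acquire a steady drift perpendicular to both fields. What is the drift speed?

v_d ≈ 7.2×10⁴ m/s

The steady drift has the magnetic force balancing the electric force, so v_d = E/B.
v_d = 2300/0.032 = 7.2×10⁴ m/s.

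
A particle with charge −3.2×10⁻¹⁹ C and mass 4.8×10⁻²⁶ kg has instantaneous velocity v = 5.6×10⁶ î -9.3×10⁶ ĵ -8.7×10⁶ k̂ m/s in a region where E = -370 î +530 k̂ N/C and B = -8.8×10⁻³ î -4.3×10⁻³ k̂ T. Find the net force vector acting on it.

v×B = (4.00×10⁴, 1.01×10⁵, -8.18×10⁴) N/C.
E + v×B = (3.96×10⁴, 1.01×10⁵, -8.13×10⁴) N/C.
F = q(E + v×B) = (−3.2×10⁻¹⁹ C)·(3.96×10⁴, 1.01×10⁵, -8.13×10⁴) = (-1.27×10⁻¹⁴, -3.22×10⁻¹⁴, 2.60×10⁻¹⁴) N.

F ≈ (-1.27×10⁻¹⁴, -3.22×10⁻¹⁴, 2.60×10⁻¹⁴) N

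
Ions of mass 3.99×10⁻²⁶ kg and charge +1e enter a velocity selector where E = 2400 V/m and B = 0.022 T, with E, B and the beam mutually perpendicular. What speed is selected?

Zero net Lorentz force requires |qE| = |q v×B|, i.e. E = vB.
v = E/B = 2400/0.022 = 1.1×10⁵ m/s.

v = 1.1×10⁵ m/s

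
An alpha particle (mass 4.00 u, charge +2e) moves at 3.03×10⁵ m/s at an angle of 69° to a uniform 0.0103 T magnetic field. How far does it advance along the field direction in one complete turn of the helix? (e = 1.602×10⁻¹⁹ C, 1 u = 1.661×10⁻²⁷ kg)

v∥ = v cosθ = 3.03×10⁵·cos69° ≈ 1.086×10⁵ m/s.
T = 2πm/(|q|B) = 2π(6.644×10⁻²⁷)/((3.204×10⁻¹⁹)(0.0103)) ≈ 1.265×10⁻⁵ s.
pitch = v∥ T = (1.086×10⁵)(1.265×10⁻⁵) ≈ 1.37 m.

p ≈ 1.37 m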